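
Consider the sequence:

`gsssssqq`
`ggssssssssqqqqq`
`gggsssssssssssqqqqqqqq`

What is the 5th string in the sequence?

The n-th term is n g's then 3n+2 s's then 3n-1 q's (n = 1, 2, …).
At n = 5 the blocks have lengths 5, 17, 14.

gggggsssssssssssssssssqqqqqqqqqqqqqq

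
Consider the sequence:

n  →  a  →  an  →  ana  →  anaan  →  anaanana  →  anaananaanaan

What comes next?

This is a Fibonacci-style word recurrence s(k) = s(k−1)·s(k−2): e.g. a·n = an.
So term 8 is anaananaanaan·anaanana.

anaananaanaananaanana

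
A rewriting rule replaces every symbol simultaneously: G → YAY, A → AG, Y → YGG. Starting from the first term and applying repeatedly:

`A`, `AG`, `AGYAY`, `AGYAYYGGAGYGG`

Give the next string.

AGYAYYGGAGYGGYGGYAYYAYAGYAYYGGYAYYAY

Applying the rule to each of the 13 symbols of AGYAYYGGAGYGG gives the pieces AG YAY YGG AG YGG YGG YAY YAY AG YAY YGG YAY YAY, which concatenate to the answer.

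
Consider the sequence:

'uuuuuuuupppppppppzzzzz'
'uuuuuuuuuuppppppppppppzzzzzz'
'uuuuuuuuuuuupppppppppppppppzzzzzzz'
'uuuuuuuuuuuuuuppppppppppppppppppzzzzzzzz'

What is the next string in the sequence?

Reading off run lengths: u runs 8, 10, 12, 14; p runs 9, 12, 15, 18; z runs 5, 6, 7, 8 — each is linear in n, where the shown terms are n = 3, 4, 5, 6.
At n = 7 the blocks have lengths 16, 21, 9.

uuuuuuuuuuuuuuuupppppppppppppppppppppzzzzzzzzz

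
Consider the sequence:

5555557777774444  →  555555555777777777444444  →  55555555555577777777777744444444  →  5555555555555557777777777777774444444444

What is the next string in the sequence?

Each string has the form 5^{3n+3} 7^{3n+3} 4^{2n+2} (n = 1, 2, …).
At n = 5 the blocks have lengths 18, 18, 12.

555555555555555555777777777777777777444444444444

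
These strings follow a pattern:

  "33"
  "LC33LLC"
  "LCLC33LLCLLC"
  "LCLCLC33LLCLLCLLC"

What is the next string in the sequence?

Each term wraps the previous one in LC on the left and LLC on the right.
So the next term is LC·LCLCLC33LLCLLCLLC·LLC.

LCLCLCLC33LLCLLCLLCLLC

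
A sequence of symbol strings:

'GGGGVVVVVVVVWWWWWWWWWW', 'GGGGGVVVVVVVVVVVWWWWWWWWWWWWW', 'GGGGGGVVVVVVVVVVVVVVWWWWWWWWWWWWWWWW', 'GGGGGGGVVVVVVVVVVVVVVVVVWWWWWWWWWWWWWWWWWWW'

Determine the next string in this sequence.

GGGGGGGGVVVVVVVVVVVVVVVVVVVVWWWWWWWWWWWWWWWWWWWWWW

Reading off run lengths: G runs 4, 5, 6, 7; V runs 8, 11, 14, 17; W runs 10, 13, 16, 19 — each is linear in n, where the shown terms are n = 3, 4, 5, 6.
For the next term, n = 7, so the run lengths are 8, 20, 22.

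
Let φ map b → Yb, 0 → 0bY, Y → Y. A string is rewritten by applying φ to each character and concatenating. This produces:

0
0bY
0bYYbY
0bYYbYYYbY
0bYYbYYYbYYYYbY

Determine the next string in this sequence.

0bYYbYYYbYYYYbYYYYYbY

Applying the rule to each of the 15 symbols of 0bYYbYYYbYYYYbY gives the pieces 0bY Yb Y Y Yb Y Y Y Yb Y Y Y Y Yb Y, which concatenate to the answer.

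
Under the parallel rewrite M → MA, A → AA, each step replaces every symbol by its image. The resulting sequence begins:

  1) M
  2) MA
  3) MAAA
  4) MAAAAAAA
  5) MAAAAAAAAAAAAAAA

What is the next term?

MAAAAAAAAAAAAAAAAAAAAAAAAAAAAAAA

φ(MAAAAAAAAAAAAAAA) expands symbol-by-symbol to MA AA AA AA AA AA AA AA AA AA AA AA AA AA AA AA; joining the 16 pieces gives the next term.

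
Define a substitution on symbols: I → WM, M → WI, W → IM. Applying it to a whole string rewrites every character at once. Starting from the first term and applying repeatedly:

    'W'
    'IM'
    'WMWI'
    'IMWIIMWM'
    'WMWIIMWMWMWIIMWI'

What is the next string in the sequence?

IMWIIMWMWMWIIMWIIMWIIMWMWMWIIMWM

φ(WMWIIMWMWMWIIMWI) expands symbol-by-symbol to IM WI IM WM WM WI IM WI IM WI IM WM WM WI IM WM; joining the 16 pieces gives the next term.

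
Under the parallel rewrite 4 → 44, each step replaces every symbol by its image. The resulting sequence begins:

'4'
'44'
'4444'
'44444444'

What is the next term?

4444444444444444

Expanding 44444444: 4→44, 4→44, 4→44, 4→44, 4→44, 4→44, 4→44, 4→44. Concatenated: 44 44 44 44 44 44 44 44.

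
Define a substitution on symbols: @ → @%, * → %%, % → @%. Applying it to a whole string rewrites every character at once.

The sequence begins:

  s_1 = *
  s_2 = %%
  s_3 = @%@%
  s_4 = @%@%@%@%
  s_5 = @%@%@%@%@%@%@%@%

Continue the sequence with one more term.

Rewriting the 16 symbols of @%@%@%@%@%@%@%@% one by one yields @% @% @% @% @% @% @% @% @% @% @% @% @% @% @% @%; concatenated:

@%@%@%@%@%@%@%@%@%@%@%@%@%@%@%@%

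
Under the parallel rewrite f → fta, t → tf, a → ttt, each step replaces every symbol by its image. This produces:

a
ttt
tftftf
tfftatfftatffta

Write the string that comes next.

tfftaftatfttttfftaftatfttttfftaftatfttt

Replace each of the 15 characters of tfftatfftatffta in place — tf fta fta tf ttt tf fta fta tf ttt tf fta fta tf ttt — and concatenate.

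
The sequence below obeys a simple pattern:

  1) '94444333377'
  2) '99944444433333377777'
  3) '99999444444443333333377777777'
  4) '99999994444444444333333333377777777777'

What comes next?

Term n consists of 2n-1 9's, followed by 2n+2 4's, followed by 2n+2 3's, followed by 3n-1 7's (n = 1, 2, …).
At n = 5 the blocks have lengths 9, 12, 12, 14.

99999999944444444444433333333333377777777777777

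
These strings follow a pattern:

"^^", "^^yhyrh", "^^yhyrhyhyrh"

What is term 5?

Every step adds yhyrh to the end: s(k+1) = s(k)·yhyrh.
From ^^yhyrhyhyrh, 2 further steps: ^^yhyrhyhyrh → ^^yhyrhyhyrhyhyrh → (answer).

^^yhyrhyhyrhyhyrhyhyrh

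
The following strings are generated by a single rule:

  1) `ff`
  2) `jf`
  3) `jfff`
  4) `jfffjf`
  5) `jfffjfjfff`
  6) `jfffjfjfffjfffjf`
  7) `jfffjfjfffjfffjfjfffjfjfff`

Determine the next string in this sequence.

jfffjfjfffjfffjfjfffjfjfffjfffjfjfffjfffjf

From term 3 onward, concatenate the last term with the second-to-last: jf·ff = jfff, jfff·jf = jfffjf, …
So term 8 is jfffjfjfffjfffjfjfffjfjfff·jfffjfjfffjfffjf.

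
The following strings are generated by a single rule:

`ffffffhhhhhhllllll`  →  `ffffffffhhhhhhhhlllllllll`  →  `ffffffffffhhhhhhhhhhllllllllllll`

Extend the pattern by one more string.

ffffffffffffhhhhhhhhhhhhlllllllllllllll

The n-th term is 2n+2 f's then 2n+2 h's then 3n l's, where the shown terms are n = 2, 3, 4.
At n = 5 the blocks have lengths 12, 12, 15.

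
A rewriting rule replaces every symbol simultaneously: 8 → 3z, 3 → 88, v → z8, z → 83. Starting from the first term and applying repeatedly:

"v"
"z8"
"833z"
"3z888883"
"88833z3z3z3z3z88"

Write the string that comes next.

3z3z3z88888388838883888388833z3z

Applying the rule to each of the 16 symbols of 88833z3z3z3z3z88 gives the pieces 3z 3z 3z 88 88 83 88 83 88 83 88 83 88 83 3z 3z, which concatenate to the answer.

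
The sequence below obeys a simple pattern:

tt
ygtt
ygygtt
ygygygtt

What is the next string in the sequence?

Each term is the previous one with yg prepended.
One more step from ygygygtt gives the answer.

ygygygygtt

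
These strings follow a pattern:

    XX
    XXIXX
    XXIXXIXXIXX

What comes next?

Each string is two copies of the previous one joined by 'I'.
Doubling XXIXXIXXIXX with 'I' between the halves:

XXIXXIXXIXXIXXIXXIXXIXX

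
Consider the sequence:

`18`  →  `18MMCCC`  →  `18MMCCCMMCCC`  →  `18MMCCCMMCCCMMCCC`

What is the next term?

The strings grow by a fixed suffix MMCCC each time.
One more step from 18MMCCCMMCCCMMCCC gives the answer.

18MMCCCMMCCCMMCCCMMCCC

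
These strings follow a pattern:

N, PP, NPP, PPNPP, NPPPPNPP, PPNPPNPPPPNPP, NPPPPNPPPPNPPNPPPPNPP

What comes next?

This is a Fibonacci-style word recurrence s(k) = s(k−2)·s(k−1): e.g. N·PP = NPP.
So term 8 is PPNPPNPPPPNPP·NPPPPNPPPPNPPNPPPPNPP.

PPNPPNPPPPNPPNPPPPNPPPPNPPNPPPPNPP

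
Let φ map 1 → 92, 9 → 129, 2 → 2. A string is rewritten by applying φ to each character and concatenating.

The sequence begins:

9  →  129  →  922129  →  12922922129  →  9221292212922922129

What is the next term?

Applying the rule to each of the 19 symbols of 9221292212922922129 gives the pieces 129 2 2 92 2 129 2 2 92 2 129 2 2 129 2 2 92 2 129, which concatenate to the answer.

12922922129229221292212922922129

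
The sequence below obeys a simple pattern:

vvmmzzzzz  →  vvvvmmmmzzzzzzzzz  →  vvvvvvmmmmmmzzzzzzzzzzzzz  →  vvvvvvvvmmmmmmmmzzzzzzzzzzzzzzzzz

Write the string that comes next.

Each string has the form v^{2n} m^{2n} z^{4n+1} (n = 1, 2, …).
For the next term, n = 5, so the run lengths are 10, 10, 21.

vvvvvvvvvvmmmmmmmmmmzzzzzzzzzzzzzzzzzzzzz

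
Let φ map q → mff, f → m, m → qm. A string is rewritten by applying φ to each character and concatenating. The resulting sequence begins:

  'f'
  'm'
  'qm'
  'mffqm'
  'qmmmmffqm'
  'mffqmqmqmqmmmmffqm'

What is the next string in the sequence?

Replace each of the 18 characters of mffqmqmqmqmmmmffqm in place — qm m m mff qm mff qm mff qm mff qm qm qm qm m m mff qm — and concatenate.

qmmmmffqmmffqmmffqmmffqmqmqmqmmmmffqm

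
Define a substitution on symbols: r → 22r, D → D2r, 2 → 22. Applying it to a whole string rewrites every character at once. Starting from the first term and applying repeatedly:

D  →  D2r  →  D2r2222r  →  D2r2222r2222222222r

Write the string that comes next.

D2r2222r2222222222r2222222222222222222222r

Replace each of the 19 characters of D2r2222r2222222222r in place — D2r 22 22r 22 22 22 22 22r 22 22 22 22 22 22 22 22 22 22 22r — and concatenate.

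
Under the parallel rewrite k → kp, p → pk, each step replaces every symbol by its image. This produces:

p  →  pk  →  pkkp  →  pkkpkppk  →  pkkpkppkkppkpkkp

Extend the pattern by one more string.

Replace each of the 16 characters of pkkpkppkkppkpkkp in place — pk kp kp pk kp pk pk kp kp pk pk kp pk kp kp pk — and concatenate.

pkkpkppkkppkpkkpkppkpkkppkkpkppk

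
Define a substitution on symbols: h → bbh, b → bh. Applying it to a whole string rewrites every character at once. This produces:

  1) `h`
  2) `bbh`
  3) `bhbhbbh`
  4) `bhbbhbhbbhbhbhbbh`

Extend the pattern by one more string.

Rewriting the 17 symbols of bhbbhbhbbhbhbhbbh one by one yields bh bbh bh bh bbh bh bbh bh bh bbh bh bbh bh bbh bh bh bbh; concatenated:

bhbbhbhbhbbhbhbbhbhbhbbhbhbbhbhbbhbhbhbbh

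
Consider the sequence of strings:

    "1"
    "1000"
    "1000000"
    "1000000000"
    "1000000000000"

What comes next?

Each term is the previous one with 000 appended.
So the next term is 1000000000000·000.

1000000000000000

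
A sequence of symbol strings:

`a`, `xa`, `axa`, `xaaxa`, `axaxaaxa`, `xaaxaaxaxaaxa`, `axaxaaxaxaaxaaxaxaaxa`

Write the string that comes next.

This is a Fibonacci-style word recurrence s(k) = s(k−2)·s(k−1): e.g. a·xa = axa.
Continuing: xaaxaaxaxaaxa · axaxaaxaxaaxaaxaxaaxa gives term 8.

xaaxaaxaxaaxaaxaxaaxaxaaxaaxaxaaxa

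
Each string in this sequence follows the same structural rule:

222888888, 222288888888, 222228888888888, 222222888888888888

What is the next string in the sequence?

Term n consists of n+1 2's, followed by 2n+2 8's, where the shown terms are n = 2, 3, 4, 5.
At n = 6 the blocks have lengths 7, 14.

222222288888888888888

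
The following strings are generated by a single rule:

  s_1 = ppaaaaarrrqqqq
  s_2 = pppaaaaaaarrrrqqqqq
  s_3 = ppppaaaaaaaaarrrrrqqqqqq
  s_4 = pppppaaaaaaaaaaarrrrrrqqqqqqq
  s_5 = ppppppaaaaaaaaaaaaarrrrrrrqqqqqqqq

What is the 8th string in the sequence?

Each string has the form p^{n} a^{2n+1} r^{n+1} q^{n+2}, where the shown terms are n = 2, 3, 4, 5, 6.
At n = 9 the blocks have lengths 9, 19, 10, 11.

pppppppppaaaaaaaaaaaaaaaaaaarrrrrrrrrrqqqqqqqqqqq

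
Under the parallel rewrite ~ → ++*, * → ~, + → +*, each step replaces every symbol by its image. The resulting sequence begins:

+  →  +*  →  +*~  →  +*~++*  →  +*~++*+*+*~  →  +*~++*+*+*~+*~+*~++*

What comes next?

Rewriting the 20 symbols of +*~++*+*+*~+*~+*~++* one by one yields +* ~ ++* +* +* ~ +* ~ +* ~ ++* +* ~ ++* +* ~ ++* +* +* ~; concatenated:

+*~++*+*+*~+*~+*~++*+*~++*+*~++*+*+*~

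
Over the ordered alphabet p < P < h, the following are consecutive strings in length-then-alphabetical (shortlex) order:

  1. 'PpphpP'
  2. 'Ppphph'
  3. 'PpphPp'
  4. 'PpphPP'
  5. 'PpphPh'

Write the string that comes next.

Ppphhp

Find the rightmost character of PpphPh below h, bump it to the next letter, and reset everything to its right to p.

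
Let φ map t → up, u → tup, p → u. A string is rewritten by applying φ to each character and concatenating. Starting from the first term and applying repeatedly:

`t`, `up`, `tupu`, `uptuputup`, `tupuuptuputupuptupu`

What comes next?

uptuputuptupuuptuputupuptuputupuuptuputup

Replace each of the 19 characters of tupuuptuputupuptupu in place — up tup u tup tup u up tup u tup up tup u tup u up tup u tup — and concatenate.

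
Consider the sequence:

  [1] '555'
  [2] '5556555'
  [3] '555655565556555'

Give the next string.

Each string is two copies of the previous one joined by '6'.
One more doubling of 555655565556555 gives the answer.

5556555655565556555655565556555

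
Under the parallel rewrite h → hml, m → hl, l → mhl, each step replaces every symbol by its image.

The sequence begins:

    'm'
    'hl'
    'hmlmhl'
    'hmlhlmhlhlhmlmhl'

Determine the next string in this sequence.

Replace each of the 16 characters of hmlhlmhlhlhmlmhl in place — hml hl mhl hml mhl hl hml mhl hml mhl hml hl mhl hl hml mhl — and concatenate.

hmlhlmhlhmlmhlhlhmlmhlhmlmhlhmlhlmhlhlhmlmhl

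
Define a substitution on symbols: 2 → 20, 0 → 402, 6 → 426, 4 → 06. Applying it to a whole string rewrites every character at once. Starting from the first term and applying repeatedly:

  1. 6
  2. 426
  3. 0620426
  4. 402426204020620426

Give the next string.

06402200620426204020640220402426204020620426

Applying the rule to each of the 18 symbols of 402426204020620426 gives the pieces 06 402 20 06 20 426 20 402 06 402 20 402 426 20 402 06 20 426, which concatenate to the answer.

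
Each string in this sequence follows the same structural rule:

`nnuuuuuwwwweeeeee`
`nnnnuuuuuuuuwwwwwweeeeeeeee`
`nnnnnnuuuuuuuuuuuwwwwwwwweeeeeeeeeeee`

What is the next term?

The n-th term is 2n-2 n's then 3n-1 u's then 2n w's then 3n e's, where the shown terms are n = 2, 3, 4.
At n = 5 the blocks have lengths 8, 14, 10, 15.

nnnnnnnnuuuuuuuuuuuuuuwwwwwwwwwweeeeeeeeeeeeeee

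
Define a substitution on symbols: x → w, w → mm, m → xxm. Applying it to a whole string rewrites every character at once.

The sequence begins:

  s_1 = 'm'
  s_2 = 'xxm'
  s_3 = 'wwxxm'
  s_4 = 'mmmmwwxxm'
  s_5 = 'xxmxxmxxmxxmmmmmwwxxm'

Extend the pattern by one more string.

wwxxmwwxxmwwxxmwwxxmxxmxxmxxmxxmmmmmwwxxm

Applying the rule to each of the 21 symbols of xxmxxmxxmxxmmmmmwwxxm gives the pieces w w xxm w w xxm w w xxm w w xxm xxm xxm xxm xxm mm mm w w xxm, which concatenate to the answer.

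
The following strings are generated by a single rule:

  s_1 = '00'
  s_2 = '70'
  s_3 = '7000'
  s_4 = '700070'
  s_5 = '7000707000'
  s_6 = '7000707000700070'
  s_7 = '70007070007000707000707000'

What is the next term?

700070700070007070007070007000707000700070

Each term (from the third on) is the previous term followed by the one before it: term 3 = 70·00 = 7000.
Continuing: 70007070007000707000707000 · 7000707000700070 gives term 8.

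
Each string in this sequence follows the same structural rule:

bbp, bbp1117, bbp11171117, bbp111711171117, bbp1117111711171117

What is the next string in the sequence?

Every step adds 1117 to the end: s(k+1) = s(k)·1117.
One more step from bbp1117111711171117 gives the answer.

bbp11171117111711171117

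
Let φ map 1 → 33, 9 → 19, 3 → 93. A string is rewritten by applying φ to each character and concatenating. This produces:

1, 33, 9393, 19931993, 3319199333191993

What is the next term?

Rewriting the 16 symbols of 3319199333191993 one by one yields 93 93 33 19 33 19 19 93 93 93 33 19 33 19 19 93; concatenated:

93933319331919939393331933191993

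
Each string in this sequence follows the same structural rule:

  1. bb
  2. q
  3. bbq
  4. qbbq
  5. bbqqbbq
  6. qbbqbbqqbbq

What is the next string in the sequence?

From term 3 onward, concatenate the second-to-last term with the last: bb·q = bbq, q·bbq = qbbq, …
Continuing: bbqqbbq · qbbqbbqqbbq gives term 7.

bbqqbbqqbbqbbqqbbq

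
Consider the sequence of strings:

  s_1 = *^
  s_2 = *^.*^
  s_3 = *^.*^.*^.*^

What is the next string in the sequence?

Every step duplicates the string with '.' between the halves.
So the next term is two copies of *^.*^.*^.*^ with '.' between the halves.

*^.*^.*^.*^.*^.*^.*^.*^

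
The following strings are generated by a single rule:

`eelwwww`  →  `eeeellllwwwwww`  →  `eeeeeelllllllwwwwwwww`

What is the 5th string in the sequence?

Reading off run lengths: e runs 2, 4, 6; l runs 1, 4, 7; w runs 4, 6, 8 — each is linear in n (n = 1, 2, …).
For term 5, n = 5, so the run lengths are 10, 13, 12.

eeeeeeeeeelllllllllllllwwwwwwwwwwww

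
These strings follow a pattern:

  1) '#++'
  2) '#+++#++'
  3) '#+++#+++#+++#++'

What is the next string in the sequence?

Each string is two copies of the previous one joined by '+'.
Doubling #+++#+++#+++#++ with '+' between the halves:

#+++#+++#+++#+++#+++#+++#+++#++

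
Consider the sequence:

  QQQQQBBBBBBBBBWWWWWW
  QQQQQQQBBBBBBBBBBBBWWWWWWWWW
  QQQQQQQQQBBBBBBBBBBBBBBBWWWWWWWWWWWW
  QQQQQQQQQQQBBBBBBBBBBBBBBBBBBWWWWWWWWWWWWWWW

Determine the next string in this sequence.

QQQQQQQQQQQQQBBBBBBBBBBBBBBBBBBBBBWWWWWWWWWWWWWWWWWW

Reading off run lengths: Q runs 5, 7, 9, 11; B runs 9, 12, 15, 18; W runs 6, 9, 12, 15 — each is linear in n, where the shown terms are n = 2, 3, 4, 5.
For the next term, n = 6, so the run lengths are 13, 21, 18.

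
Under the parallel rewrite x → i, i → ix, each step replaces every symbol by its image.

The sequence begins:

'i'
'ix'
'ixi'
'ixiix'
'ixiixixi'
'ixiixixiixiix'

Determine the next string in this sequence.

ixiixixiixiixixiixixi

Applying the rule to each of the 13 symbols of ixiixixiixiix gives the pieces ix i ix ix i ix i ix ix i ix ix i, which concatenate to the answer.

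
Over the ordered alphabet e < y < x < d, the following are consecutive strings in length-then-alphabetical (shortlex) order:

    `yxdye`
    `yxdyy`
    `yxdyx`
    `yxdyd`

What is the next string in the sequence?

Find the rightmost character of yxdyd below d, bump it to the next letter, and reset everything to its right to e.

yxdxe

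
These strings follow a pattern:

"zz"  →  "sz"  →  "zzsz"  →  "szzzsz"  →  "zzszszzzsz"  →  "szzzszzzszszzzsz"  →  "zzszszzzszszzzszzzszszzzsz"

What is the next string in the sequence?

szzzszzzszszzzszzzszszzzszszzzszzzszszzzsz

Each term (from the third on) is the two preceding terms concatenated in order: term 3 = zz·sz = zzsz.
So term 8 is szzzszzzszszzzsz·zzszszzzszszzzszzzszszzzsz.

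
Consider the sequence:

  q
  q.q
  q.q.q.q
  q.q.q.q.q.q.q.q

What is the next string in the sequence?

Every step duplicates the string with '.' between the halves.
So the next term is two copies of q.q.q.q.q.q.q.q with '.' between the halves.

q.q.q.q.q.q.q.q.q.q.q.q.q.q.q.q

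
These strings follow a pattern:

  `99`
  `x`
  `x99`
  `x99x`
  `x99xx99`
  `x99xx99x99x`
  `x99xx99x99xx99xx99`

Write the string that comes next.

x99xx99x99xx99xx99x99xx99x99x

From term 3 onward, concatenate the last term with the second-to-last: x·99 = x99, x99·x = x99x, …
So term 8 is x99xx99x99xx99xx99·x99xx99x99x.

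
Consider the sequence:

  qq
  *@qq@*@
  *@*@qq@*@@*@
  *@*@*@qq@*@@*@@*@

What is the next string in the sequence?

s(k+1) = *@·s(k)·@*@, so each term gains *@ as a prefix and @*@ as a suffix.
So the next term is *@·*@*@*@qq@*@@*@@*@·@*@.

*@*@*@*@qq@*@@*@@*@@*@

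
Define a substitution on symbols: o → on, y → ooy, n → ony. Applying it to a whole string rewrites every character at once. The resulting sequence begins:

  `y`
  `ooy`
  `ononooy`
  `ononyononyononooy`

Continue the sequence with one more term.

ononyononyooyononyononyooyononyononyononooy

φ(ononyononyononooy) expands symbol-by-symbol to on ony on ony ooy on ony on ony ooy on ony on ony on on ooy; joining the 17 pieces gives the next term.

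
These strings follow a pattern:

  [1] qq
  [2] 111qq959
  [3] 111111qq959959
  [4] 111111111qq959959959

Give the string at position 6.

111111111111111qq959959959959959

s(k+1) = 111·s(k)·959, so each term gains 111 as a prefix and 959 as a suffix.
From 111111111qq959959959, 2 further steps: 111111111qq959959959 → 111111111111qq959959959959 → (answer).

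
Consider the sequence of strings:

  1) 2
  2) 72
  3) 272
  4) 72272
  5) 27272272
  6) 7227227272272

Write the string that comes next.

This is a Fibonacci-style word recurrence s(k) = s(k−2)·s(k−1): e.g. 2·72 = 272.
Continuing: 27272272 · 7227227272272 gives term 7.

272722727227227272272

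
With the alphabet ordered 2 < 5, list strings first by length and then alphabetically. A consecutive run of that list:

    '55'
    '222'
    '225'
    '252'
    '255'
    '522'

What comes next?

525

Treat 522 as a base-2 numeral over the given alphabet and add one, carrying through any trailing 5's.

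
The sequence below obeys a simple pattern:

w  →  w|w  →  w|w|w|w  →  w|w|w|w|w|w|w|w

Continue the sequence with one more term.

w|w|w|w|w|w|w|w|w|w|w|w|w|w|w|w

s(k+1) = s(k)·|·s(k) — each term doubles the last with '|' between the halves.
One more doubling of w|w|w|w|w|w|w|w gives the answer.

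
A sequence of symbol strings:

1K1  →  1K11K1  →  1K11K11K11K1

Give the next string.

1K11K11K11K11K11K11K11K1

Every step duplicates the string.
So the next term is two copies of 1K11K11K11K1.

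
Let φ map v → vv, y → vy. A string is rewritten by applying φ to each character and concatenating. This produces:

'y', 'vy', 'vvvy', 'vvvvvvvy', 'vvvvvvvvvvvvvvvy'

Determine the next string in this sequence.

φ(vvvvvvvvvvvvvvvy) expands symbol-by-symbol to vv vv vv vv vv vv vv vv vv vv vv vv vv vv vv vy; joining the 16 pieces gives the next term.

vvvvvvvvvvvvvvvvvvvvvvvvvvvvvvvy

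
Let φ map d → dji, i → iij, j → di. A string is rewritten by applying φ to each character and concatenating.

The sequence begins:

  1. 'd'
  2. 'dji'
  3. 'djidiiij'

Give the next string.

Rewriting each symbol of djidiiij: d→dji, j→di, i→iij, d→dji, i→iij, i→iij, i→iij, j→di, which concatenates to dji di iij dji iij iij iij di.

djidiiijdjiiijiijiijdi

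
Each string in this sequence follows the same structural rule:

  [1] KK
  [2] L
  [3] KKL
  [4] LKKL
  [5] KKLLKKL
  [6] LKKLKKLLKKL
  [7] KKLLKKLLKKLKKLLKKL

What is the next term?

This is a Fibonacci-style word recurrence s(k) = s(k−2)·s(k−1): e.g. KK·L = KKL.
So term 8 is LKKLKKLLKKL·KKLLKKLLKKLKKLLKKL.

LKKLKKLLKKLKKLLKKLLKKLKKLLKKL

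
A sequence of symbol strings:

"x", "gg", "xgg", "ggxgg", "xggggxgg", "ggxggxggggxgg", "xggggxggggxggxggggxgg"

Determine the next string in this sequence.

From term 3 onward, concatenate the second-to-last term with the last: x·gg = xgg, gg·xgg = ggxgg, …
So term 8 is ggxggxggggxgg·xggggxggggxggxggggxgg.

ggxggxggggxggxggggxggggxggxggggxgg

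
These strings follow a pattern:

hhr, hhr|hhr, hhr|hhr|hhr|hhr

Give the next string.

Each string is two copies of the previous one joined by '|'.
One more doubling of hhr|hhr|hhr|hhr gives the answer.

hhr|hhr|hhr|hhr|hhr|hhr|hhr|hhr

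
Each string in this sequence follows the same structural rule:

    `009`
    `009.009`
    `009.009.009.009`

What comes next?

Each string is two copies of the previous one joined by '.'.
So the next term is two copies of 009.009.009.009 with '.' between the halves.

009.009.009.009.009.009.009.009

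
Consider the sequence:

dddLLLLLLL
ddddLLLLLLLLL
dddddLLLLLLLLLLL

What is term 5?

Each string has the form d^{n} L^{2n+1}, where the shown terms are n = 3, 4, 5.
Setting n = 7 gives 7, 15 characters in each block.

dddddddLLLLLLLLLLLLLLL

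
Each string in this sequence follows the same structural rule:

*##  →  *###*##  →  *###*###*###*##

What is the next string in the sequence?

*###*###*###*###*###*###*###*##

Each string is two copies of the previous one joined by '#'.
One more doubling of *###*###*###*## gives the answer.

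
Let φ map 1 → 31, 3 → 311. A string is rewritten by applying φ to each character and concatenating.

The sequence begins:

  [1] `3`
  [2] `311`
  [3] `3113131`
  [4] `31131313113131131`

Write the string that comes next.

Rewriting the 17 symbols of 31131313113131131 one by one yields 311 31 31 311 31 311 31 311 31 31 311 31 311 31 31 311 31; concatenated:

31131313113131131311313131131311313131131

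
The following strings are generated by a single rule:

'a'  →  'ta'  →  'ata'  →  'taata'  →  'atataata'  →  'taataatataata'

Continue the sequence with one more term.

Each term (from the third on) is the two preceding terms concatenated in order: term 3 = a·ta = ata.
Continuing: atataata · taataatataata gives term 7.

atataatataataatataata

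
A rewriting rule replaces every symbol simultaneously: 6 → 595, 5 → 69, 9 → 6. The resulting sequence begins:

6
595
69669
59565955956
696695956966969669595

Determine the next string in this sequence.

5956595595669669595659559565956595595669669

Replace each of the 21 characters of 696695956966969669595 in place — 595 6 595 595 6 69 6 69 595 6 595 595 6 595 6 595 595 6 69 6 69 — and concatenate.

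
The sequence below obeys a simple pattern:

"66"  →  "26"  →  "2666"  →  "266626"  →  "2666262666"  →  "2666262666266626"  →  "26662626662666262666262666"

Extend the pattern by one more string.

266626266626662626662626662666262666266626

This is a Fibonacci-style word recurrence s(k) = s(k−1)·s(k−2): e.g. 26·66 = 2666.
The next term joins 26662626662666262666262666 and 2666262666266626.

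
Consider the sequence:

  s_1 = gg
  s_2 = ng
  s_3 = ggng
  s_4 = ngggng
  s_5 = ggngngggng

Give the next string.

ngggngggngngggng

This is a Fibonacci-style word recurrence s(k) = s(k−2)·s(k−1): e.g. gg·ng = ggng.
The next term joins ngggng and ggngngggng.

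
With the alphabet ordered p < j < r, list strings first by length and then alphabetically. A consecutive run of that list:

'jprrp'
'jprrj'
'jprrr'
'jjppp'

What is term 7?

jjpjp

Continuing the enumeration 3 steps past jjppp: jjppp → jjppj → jjppr → (answer).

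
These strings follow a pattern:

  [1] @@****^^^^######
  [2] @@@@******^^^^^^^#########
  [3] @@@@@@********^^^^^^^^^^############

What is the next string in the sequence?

Reading off run lengths: @ runs 2, 4, 6; * runs 4, 6, 8; ^ runs 4, 7, 10; # runs 6, 9, 12 — each is linear in n, where the shown terms are n = 2, 3, 4.
For the next term, n = 5, so the run lengths are 8, 10, 13, 15.

@@@@@@@@**********^^^^^^^^^^^^^###############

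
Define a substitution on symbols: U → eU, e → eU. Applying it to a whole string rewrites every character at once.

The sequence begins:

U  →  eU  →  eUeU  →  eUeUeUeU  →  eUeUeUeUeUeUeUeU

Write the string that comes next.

eUeUeUeUeUeUeUeUeUeUeUeUeUeUeUeU

Replace each of the 16 characters of eUeUeUeUeUeUeUeU in place — eU eU eU eU eU eU eU eU eU eU eU eU eU eU eU eU — and concatenate.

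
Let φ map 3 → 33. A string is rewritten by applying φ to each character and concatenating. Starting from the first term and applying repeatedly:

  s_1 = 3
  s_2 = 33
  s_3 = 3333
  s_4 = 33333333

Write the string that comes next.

3333333333333333

Rewriting each symbol of 33333333: 3→33, 3→33, 3→33, 3→33, 3→33, 3→33, 3→33, 3→33, which concatenates to 33 33 33 33 33 33 33 33.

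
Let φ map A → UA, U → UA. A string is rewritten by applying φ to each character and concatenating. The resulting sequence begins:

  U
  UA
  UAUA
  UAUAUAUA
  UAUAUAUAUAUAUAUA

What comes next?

UAUAUAUAUAUAUAUAUAUAUAUAUAUAUAUA

φ(UAUAUAUAUAUAUAUA) expands symbol-by-symbol to UA UA UA UA UA UA UA UA UA UA UA UA UA UA UA UA; joining the 16 pieces gives the next term.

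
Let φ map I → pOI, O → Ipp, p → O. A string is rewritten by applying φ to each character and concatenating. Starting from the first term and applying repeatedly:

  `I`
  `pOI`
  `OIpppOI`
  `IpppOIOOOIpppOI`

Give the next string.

Rewriting the 15 symbols of IpppOIOOOIpppOI one by one yields pOI O O O Ipp pOI Ipp Ipp Ipp pOI O O O Ipp pOI; concatenated:

pOIOOOIpppOIIppIppIpppOIOOOIpppOI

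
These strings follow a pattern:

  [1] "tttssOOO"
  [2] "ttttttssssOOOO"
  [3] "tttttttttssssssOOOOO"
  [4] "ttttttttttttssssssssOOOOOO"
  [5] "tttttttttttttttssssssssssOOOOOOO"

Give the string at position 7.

Term n consists of 3n t's, followed by 2n s's, followed by n+2 O's (n = 1, 2, …).
For term 7, n = 7, so the run lengths are 21, 14, 9.

tttttttttttttttttttttssssssssssssssOOOOOOOOO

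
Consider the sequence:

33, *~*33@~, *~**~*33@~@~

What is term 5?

Each term wraps the previous one in *~* on the left and @~ on the right.
From *~**~*33@~@~, 2 further steps: *~**~*33@~@~ → *~**~**~*33@~@~@~ → (answer).

*~**~**~**~*33@~@~@~@~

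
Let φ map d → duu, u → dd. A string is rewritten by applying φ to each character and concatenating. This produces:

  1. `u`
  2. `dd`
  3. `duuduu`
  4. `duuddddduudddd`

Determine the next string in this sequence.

Rewriting the 14 symbols of duuddddduudddd one by one yields duu dd dd duu duu duu duu duu dd dd duu duu duu duu; concatenated:

duuddddduuduuduuduuduuddddduuduuduuduu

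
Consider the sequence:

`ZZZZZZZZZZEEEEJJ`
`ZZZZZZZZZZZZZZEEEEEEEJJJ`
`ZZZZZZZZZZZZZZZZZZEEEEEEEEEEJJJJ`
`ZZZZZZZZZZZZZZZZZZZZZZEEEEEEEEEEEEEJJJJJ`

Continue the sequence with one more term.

Reading off run lengths: Z runs 10, 14, 18, 22; E runs 4, 7, 10, 13; J runs 2, 3, 4, 5 — each is linear in n, where the shown terms are n = 2, 3, 4, 5.
At n = 6 the blocks have lengths 26, 16, 6.

ZZZZZZZZZZZZZZZZZZZZZZZZZZEEEEEEEEEEEEEEEEJJJJJJ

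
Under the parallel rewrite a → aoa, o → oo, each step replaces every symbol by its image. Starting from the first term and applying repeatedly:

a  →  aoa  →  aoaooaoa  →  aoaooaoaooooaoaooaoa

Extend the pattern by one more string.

aoaooaoaooooaoaooaoaooooooooaoaooaoaooooaoaooaoa

Applying the rule to each of the 20 symbols of aoaooaoaooooaoaooaoa gives the pieces aoa oo aoa oo oo aoa oo aoa oo oo oo oo aoa oo aoa oo oo aoa oo aoa, which concatenate to the answer.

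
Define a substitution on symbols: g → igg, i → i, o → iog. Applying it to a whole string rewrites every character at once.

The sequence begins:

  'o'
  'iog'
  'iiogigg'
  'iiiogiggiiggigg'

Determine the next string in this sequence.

Applying the rule to each of the 15 symbols of iiiogiggiiggigg gives the pieces i i i iog igg i igg igg i i igg igg i igg igg, which concatenate to the answer.

iiiiogiggiiggiggiiiggiggiiggigg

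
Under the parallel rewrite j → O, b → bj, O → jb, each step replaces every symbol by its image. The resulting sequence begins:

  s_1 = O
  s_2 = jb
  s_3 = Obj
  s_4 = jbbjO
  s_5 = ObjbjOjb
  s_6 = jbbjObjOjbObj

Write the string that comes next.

Applying the rule to each of the 13 symbols of jbbjObjOjbObj gives the pieces O bj bj O jb bj O jb O bj jb bj O, which concatenate to the answer.

ObjbjOjbbjOjbObjjbbjO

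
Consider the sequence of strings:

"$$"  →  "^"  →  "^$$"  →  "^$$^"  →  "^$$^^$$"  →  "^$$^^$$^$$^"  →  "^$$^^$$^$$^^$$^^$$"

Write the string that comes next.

From term 3 onward, concatenate the last term with the second-to-last: ^·$$ = ^$$, ^$$·^ = ^$$^, …
So term 8 is ^$$^^$$^$$^^$$^^$$·^$$^^$$^$$^.

^$$^^$$^$$^^$$^^$$^$$^^$$^$$^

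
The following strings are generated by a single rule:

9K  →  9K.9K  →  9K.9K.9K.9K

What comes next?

Every step duplicates the string with '.' between the halves.
So the next term is two copies of 9K.9K.9K.9K with '.' between the halves.

9K.9K.9K.9K.9K.9K.9K.9K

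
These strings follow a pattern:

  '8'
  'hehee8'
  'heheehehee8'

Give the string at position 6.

Each term is the previous one with hehee prepended.
From heheehehee8, 3 further steps: heheehehee8 → heheeheheehehee8 → heheeheheeheheehehee8 → (answer).

heheeheheeheheeheheehehee8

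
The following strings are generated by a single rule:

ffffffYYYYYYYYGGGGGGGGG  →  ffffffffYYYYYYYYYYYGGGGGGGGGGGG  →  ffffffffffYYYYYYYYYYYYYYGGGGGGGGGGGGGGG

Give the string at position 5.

Each string has the form f^{2n} Y^{3n-1} G^{3n}, where the shown terms are n = 3, 4, 5.
At n = 7 the blocks have lengths 14, 20, 21.

ffffffffffffffYYYYYYYYYYYYYYYYYYYYGGGGGGGGGGGGGGGGGGGGG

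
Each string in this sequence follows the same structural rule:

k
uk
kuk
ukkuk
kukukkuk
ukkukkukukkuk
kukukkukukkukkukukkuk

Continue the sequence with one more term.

ukkukkukukkukkukukkukukkukkukukkuk

Each term (from the third on) is the two preceding terms concatenated in order: term 3 = k·uk = kuk.
So term 8 is ukkukkukukkuk·kukukkukukkukkukukkuk.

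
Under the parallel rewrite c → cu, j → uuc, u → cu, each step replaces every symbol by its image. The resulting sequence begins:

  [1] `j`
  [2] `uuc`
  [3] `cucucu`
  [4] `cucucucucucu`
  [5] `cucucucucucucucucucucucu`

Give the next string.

cucucucucucucucucucucucucucucucucucucucucucucucu

Replace each of the 24 characters of cucucucucucucucucucucucu in place — cu cu cu cu cu cu cu cu cu cu cu cu cu cu cu cu cu cu cu cu cu cu cu cu — and concatenate.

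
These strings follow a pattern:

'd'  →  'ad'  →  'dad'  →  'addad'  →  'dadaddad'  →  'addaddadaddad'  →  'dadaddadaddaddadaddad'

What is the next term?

addaddadaddaddadaddadaddaddadaddad

Each term (from the third on) is the two preceding terms concatenated in order: term 3 = d·ad = dad.
So term 8 is addaddadaddad·dadaddadaddaddadaddad.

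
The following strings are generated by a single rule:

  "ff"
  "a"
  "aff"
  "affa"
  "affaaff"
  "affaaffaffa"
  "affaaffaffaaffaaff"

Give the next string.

affaaffaffaaffaaffaffaaffaffa

Each term (from the third on) is the previous term followed by the one before it: term 3 = a·ff = aff.
The next term joins affaaffaffaaffaaff and affaaffaffa.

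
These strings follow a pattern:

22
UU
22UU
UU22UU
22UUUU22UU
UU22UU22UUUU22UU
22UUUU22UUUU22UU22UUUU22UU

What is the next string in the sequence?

This is a Fibonacci-style word recurrence s(k) = s(k−2)·s(k−1): e.g. 22·UU = 22UU.
The next term joins UU22UU22UUUU22UU and 22UUUU22UUUU22UU22UUUU22UU.

UU22UU22UUUU22UU22UUUU22UUUU22UU22UUUU22UU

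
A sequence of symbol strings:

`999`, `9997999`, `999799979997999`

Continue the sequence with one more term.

Every step duplicates the string with '7' between the halves.
One more doubling of 999799979997999 gives the answer.

9997999799979997999799979997999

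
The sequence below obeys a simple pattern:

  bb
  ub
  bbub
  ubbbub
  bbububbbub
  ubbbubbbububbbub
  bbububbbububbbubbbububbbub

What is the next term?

ubbbubbbububbbubbbububbbububbbubbbububbbub

This is a Fibonacci-style word recurrence s(k) = s(k−2)·s(k−1): e.g. bb·ub = bbub.
The next term joins ubbbubbbububbbub and bbububbbububbbubbbububbbub.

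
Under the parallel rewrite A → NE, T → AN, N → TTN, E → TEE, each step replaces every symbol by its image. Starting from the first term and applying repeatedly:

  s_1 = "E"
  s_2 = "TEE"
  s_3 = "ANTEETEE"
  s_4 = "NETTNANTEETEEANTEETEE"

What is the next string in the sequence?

Replace each of the 21 characters of NETTNANTEETEEANTEETEE in place — TTN TEE AN AN TTN NE TTN AN TEE TEE AN TEE TEE NE TTN AN TEE TEE AN TEE TEE — and concatenate.

TTNTEEANANTTNNETTNANTEETEEANTEETEENETTNANTEETEEANTEETEE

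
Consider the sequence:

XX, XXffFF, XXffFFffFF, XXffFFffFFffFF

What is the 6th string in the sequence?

The strings grow by a fixed suffix ffFF each time.
From XXffFFffFFffFF, 2 further steps: XXffFFffFFffFF → XXffFFffFFffFFffFF → (answer).

XXffFFffFFffFFffFFffFF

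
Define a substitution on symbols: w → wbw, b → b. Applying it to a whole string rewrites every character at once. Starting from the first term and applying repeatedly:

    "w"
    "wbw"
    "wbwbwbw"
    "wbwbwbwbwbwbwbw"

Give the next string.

Rewriting the 15 symbols of wbwbwbwbwbwbwbw one by one yields wbw b wbw b wbw b wbw b wbw b wbw b wbw b wbw; concatenated:

wbwbwbwbwbwbwbwbwbwbwbwbwbwbwbw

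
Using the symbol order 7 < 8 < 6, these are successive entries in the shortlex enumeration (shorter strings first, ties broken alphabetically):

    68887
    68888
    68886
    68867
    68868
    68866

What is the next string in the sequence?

68677

The successor of 68866 increments the rightmost position that isn't already 6 and resets every position after it to 7.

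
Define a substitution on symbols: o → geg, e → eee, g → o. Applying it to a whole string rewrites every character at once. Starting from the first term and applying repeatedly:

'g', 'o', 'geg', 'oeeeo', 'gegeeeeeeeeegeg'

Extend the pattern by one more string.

Rewriting the 15 symbols of gegeeeeeeeeegeg one by one yields o eee o eee eee eee eee eee eee eee eee eee o eee o; concatenated:

oeeeoeeeeeeeeeeeeeeeeeeeeeeeeeeeoeeeo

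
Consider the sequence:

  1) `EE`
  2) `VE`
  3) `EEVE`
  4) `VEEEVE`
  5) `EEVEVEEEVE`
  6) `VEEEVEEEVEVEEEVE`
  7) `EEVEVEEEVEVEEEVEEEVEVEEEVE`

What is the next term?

This is a Fibonacci-style word recurrence s(k) = s(k−2)·s(k−1): e.g. EE·VE = EEVE.
The next term joins VEEEVEEEVEVEEEVE and EEVEVEEEVEVEEEVEEEVEVEEEVE.

VEEEVEEEVEVEEEVEEEVEVEEEVEVEEEVEEEVEVEEEVE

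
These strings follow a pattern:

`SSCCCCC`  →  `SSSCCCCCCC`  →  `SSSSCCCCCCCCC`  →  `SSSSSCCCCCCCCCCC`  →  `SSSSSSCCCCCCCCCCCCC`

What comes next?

SSSSSSSCCCCCCCCCCCCCCC

Reading off run lengths: S runs 2, 3, 4, 5, 6; C runs 5, 7, 9, 11, 13 — each is linear in n, where the shown terms are n = 2, 3, 4, 5, 6.
Setting n = 7 gives 7, 15 characters in each block.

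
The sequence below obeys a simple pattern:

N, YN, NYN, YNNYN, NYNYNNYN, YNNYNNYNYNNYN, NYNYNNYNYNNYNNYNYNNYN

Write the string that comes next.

YNNYNNYNYNNYNNYNYNNYNYNNYNNYNYNNYN

From term 3 onward, concatenate the second-to-last term with the last: N·YN = NYN, YN·NYN = YNNYN, …
Continuing: YNNYNNYNYNNYN · NYNYNNYNYNNYNNYNYNNYN gives term 8.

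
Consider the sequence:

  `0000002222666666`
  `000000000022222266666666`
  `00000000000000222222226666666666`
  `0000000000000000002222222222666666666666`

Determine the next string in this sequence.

Term n consists of 4n-2 0's, followed by 2n 2's, followed by 2n+2 6's, where the shown terms are n = 2, 3, 4, 5.
For the next term, n = 6, so the run lengths are 22, 12, 14.

000000000000000000000022222222222266666666666666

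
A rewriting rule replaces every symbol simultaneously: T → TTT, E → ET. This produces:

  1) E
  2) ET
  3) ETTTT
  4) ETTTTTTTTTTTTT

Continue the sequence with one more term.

ETTTTTTTTTTTTTTTTTTTTTTTTTTTTTTTTTTTTTTTT

Applying the rule to each of the 14 symbols of ETTTTTTTTTTTTT gives the pieces ET TTT TTT TTT TTT TTT TTT TTT TTT TTT TTT TTT TTT TTT, which concatenate to the answer.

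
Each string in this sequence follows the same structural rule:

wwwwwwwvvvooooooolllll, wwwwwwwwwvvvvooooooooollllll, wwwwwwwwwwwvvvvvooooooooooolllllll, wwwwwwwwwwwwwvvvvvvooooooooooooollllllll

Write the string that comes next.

The n-th term is 2n+1 w's then n v's then 2n+1 o's then n+2 l's, where the shown terms are n = 3, 4, 5, 6.
For the next term, n = 7, so the run lengths are 15, 7, 15, 9.

wwwwwwwwwwwwwwwvvvvvvvooooooooooooooolllllllll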